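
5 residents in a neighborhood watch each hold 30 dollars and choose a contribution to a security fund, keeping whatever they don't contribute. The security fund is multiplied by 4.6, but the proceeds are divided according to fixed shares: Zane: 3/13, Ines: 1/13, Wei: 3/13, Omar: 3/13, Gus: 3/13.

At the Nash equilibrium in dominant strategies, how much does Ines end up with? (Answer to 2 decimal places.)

72.46 dollars

For player j, contributing a unit is worthwhile iff 4.6 × (j's share) ≥ 1, i.e. iff j's share is at least 0.2174.
The shares above 0.2174 belong to Zane, Wei, Omar and Gus, contributing 30 each; the remaining 1 contribute 0. Total contributed: 120.
Ines keeps 30 and receives 4.6 × 120 × 1/13 = 42.46 from the security fund, for a payoff of 72.46.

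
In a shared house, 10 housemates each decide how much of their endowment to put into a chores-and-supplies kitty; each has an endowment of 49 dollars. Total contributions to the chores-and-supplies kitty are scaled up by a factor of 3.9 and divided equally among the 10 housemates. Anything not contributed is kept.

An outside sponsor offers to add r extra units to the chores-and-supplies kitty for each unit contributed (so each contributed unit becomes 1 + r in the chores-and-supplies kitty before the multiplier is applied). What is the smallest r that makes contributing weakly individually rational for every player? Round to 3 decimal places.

1.564

With matching at rate r, one contributed unit becomes (1 + r) in the chores-and-supplies kitty and returns 3.9 × (1 + r) / 10 to the contributor.
Setting this equal to 1: 1 + r = 10/3.9 = 2.5641.
So the minimum matching rate is r = 2.5641 − 1 = 1.564.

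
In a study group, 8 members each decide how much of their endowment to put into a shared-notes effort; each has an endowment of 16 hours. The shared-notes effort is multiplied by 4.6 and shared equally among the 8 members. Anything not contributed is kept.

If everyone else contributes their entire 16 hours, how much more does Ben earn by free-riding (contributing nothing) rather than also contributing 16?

6.80 hours

Switching from a contribution of 16 to 0 lets Ben keep an extra 16 hours, but lowers the shared-notes effort by 16, which costs Ben their own share of that drop: 4.6/8 × 16 = 9.20.
Net gain = 16 − 9.20 = 6.80. The private return per contributed unit (0.5750) is below 1, so free-riding is indeed the best response regardless of what the others do.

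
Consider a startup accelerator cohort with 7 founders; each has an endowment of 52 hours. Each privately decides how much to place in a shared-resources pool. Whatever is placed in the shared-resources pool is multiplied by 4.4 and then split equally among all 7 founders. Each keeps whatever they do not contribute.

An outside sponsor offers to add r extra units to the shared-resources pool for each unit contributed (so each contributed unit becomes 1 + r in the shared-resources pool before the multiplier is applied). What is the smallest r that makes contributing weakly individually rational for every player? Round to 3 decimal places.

0.591

With matching at rate r, one contributed unit becomes (1 + r) in the shared-resources pool and returns 4.4 × (1 + r) / 7 to the contributor.
Setting this equal to 1: 1 + r = 7/4.4 = 1.5909.
So the minimum matching rate is r = 1.5909 − 1 = 0.591.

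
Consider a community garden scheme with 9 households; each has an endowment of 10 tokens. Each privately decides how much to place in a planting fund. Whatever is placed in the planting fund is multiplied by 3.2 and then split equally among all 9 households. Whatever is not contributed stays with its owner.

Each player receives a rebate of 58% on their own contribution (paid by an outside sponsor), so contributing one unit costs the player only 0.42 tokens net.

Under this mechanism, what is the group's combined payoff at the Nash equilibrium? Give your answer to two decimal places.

With the mechanism, a contributed unit returns (3.2/9) / 0.42 = 0.8466 per unit of net cost — still below 1 — so contributing 0 remains dominant for every player.
At the Nash equilibrium no one contributes; group total payoff = 9 × 10 = 90.

90.00 tokens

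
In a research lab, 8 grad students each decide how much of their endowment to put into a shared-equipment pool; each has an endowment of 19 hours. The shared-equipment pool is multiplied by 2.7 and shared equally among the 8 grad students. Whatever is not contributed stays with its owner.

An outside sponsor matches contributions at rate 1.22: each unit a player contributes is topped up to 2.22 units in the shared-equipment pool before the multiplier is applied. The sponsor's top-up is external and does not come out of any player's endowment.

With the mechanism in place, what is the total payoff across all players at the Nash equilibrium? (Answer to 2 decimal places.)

152.00 hours

The effective private return is 2.7 × 2.22 / 8 = 0.7493, which is still under 1, so the mechanism doesn't change anyone's dominant strategy: zero contribution.
At the Nash equilibrium no one contributes; group total payoff = 8 × 19 = 152.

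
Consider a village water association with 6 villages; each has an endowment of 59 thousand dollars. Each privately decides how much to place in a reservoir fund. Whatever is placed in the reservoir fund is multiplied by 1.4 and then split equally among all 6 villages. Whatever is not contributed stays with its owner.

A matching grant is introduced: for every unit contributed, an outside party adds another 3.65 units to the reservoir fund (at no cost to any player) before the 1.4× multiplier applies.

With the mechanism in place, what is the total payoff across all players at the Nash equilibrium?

2304.54 thousand dollars

Under the mechanism each unit contributed yields 1.4 × 4.65 / 6 = 1.0850 back to its contributor per unit of net cost, which exceeds 1, making full contribution the dominant choice for everyone.
At the Nash equilibrium everyone contributes 59. Group total payoff = 1.4 × 4.65 × 354 = 2304.54.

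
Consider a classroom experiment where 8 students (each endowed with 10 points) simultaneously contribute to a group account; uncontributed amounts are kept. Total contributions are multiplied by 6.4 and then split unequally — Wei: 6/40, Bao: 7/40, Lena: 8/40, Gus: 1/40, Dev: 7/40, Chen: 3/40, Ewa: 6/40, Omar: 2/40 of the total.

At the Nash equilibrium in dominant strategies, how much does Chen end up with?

24.40 points

For player j, contributing a unit is worthwhile iff 6.4 × (j's share) ≥ 1, i.e. iff j's share is at least 0.1563.
Bao, Lena and Dev are above the threshold, contributing 10 each; the remaining 5 contribute 0. Total contributed: 30.
Chen keeps 10 and receives 6.4 × 30 × 3/40 = 14.40 from the group account, for a payoff of 24.40.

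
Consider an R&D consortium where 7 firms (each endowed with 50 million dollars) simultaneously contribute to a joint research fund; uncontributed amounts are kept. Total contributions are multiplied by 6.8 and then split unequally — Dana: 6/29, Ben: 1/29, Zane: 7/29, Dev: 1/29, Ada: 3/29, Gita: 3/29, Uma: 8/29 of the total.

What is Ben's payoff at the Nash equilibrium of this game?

For player j, contributing a unit is worthwhile iff 6.8 × (j's share) ≥ 1, i.e. iff j's share is at least 0.1471.
The shares above 0.1471 belong to Dana, Zane and Uma, contributing 50 each; the remaining 4 contribute 0. Total contributed: 150.
Ben keeps 50 and receives 6.8 × 150 × 1/29 = 35.17 from the joint research fund, for a payoff of 85.17.

85.17 million dollars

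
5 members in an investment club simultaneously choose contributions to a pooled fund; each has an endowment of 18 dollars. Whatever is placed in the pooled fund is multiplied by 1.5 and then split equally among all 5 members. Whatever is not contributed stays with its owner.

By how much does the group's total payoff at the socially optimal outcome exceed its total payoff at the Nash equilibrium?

45.00 dollars

Each contributed unit returns 1.5/5 = 0.3000 to its contributor — below 1 — so contributing 0 is dominant for every player. At the Nash equilibrium everyone keeps their 18, and the group total is 5 × 18 = 90.
Each contributed unit returns 1.500 to the group as a whole (0.3000 to each of 5 players), which exceeds 1, so the social optimum is full contribution: group total = 1.500 × 90 = 135.00.
Efficiency loss = 135.00 − 90 = 45.00.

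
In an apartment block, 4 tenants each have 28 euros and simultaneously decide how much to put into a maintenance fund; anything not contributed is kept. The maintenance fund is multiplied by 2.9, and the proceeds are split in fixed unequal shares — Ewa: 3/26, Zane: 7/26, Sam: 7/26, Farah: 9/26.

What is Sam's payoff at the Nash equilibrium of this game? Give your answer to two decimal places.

For player j, contributing a unit is worthwhile iff 2.9 × (j's share) ≥ 1, i.e. iff j's share is at least 0.3448.
Farah alone (share 9/26) is above the threshold, contributing 28; the remaining 3 contribute 0. Total contributed: 28.
Sam keeps 28 and receives 2.9 × 28 × 7/26 = 21.86 from the maintenance fund, for a payoff of 49.86.

49.86 euros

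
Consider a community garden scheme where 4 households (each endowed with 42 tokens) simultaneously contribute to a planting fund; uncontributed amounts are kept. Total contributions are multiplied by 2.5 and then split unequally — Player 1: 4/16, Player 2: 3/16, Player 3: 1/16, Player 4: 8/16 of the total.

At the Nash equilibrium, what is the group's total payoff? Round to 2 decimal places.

Player j's private return per contributed unit is 2.5 × (j's share). Contributing is weakly dominant for j when that share is at least 1/2.5 = 0.4000, and contributing 0 is dominant otherwise.
Only Player 4 (8/16) clears that bar, contributing 42; the remaining 3 contribute 0. Total contributed: 42.
The planting fund pays out 2.5 × 42 = 105.00 in total (split across the unequal shares, but the aggregate is all that matters for the group sum).
The 3 free-riders keep 42 each, adding 126. Group total = 126 + 105.00 = 231.00.

231.00 tokens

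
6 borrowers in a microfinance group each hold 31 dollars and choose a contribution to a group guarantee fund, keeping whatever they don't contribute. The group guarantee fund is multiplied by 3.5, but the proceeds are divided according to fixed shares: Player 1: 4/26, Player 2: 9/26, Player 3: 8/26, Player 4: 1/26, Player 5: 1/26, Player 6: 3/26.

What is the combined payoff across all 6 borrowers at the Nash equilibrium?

341.00 dollars

For player j, contributing a unit is worthwhile iff 3.5 × (j's share) ≥ 1, i.e. iff j's share is at least 0.2857.
The shares above 0.2857 belong to Player 2 and Player 3, contributing 31 each; the remaining 4 contribute 0. Total contributed: 62.
The group guarantee fund pays out 3.5 × 62 = 217.00 in total (split across the unequal shares, but the aggregate is all that matters for the group sum).
The 4 free-riders keep 31 each, adding 124. Group total = 124 + 217.00 = 341.00.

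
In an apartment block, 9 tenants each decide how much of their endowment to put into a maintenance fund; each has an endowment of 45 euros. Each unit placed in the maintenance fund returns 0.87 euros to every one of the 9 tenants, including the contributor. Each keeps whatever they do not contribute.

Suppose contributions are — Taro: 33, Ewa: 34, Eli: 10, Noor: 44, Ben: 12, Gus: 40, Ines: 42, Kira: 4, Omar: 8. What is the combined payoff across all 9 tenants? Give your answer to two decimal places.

Total contributed: 33 + 34 + 10 + 44 + 12 + 40 + 42 + 4 + 8 = 227; total kept: 9 × 45 − 227 = 178.
The maintenance fund pays out 0.87 × 9 × 227 = 1777.41 in aggregate.
Group total = 178 + 1777.41 = 1955.41.

1955.41 euros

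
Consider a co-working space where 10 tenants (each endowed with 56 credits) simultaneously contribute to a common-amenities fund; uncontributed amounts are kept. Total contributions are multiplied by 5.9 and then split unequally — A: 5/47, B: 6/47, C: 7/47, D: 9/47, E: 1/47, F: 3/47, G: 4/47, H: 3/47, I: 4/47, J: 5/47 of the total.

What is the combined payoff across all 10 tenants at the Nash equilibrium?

Player j's private return per contributed unit is 5.9 × (j's share). Contributing is weakly dominant for j when that share is at least 1/5.9 = 0.1695, and contributing 0 is dominant otherwise.
The only share above 0.1695 is D's 9/47, contributing 56; the remaining 9 contribute 0. Total contributed: 56.
The common-amenities fund pays out 5.9 × 56 = 330.40 in total (split across the unequal shares, but the aggregate is all that matters for the group sum).
The 9 free-riders keep 56 each, adding 504. Group total = 504 + 330.40 = 834.40.

834.40 credits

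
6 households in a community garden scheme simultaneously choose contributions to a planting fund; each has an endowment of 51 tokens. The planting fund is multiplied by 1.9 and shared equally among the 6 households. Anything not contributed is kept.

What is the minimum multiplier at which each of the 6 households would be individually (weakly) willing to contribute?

A contributed unit returns (multiplier)/6 to its contributor.
This reaches 1 exactly when the multiplier is 6.

6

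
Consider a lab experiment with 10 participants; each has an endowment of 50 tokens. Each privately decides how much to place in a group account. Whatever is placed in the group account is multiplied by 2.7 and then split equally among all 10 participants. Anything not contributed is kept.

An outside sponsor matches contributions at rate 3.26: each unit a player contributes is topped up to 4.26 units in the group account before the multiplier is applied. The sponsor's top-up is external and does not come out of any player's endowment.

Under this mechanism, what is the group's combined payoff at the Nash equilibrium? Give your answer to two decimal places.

5751.00 tokens

The effective private return per unit is now 2.7 × 4.26 / 10 = 1.1502 > 1, so every player's dominant strategy flips to full contribution.
So the Nash equilibrium is full contribution by all 10; the group earns 2.7 × 4.26 × 500 = 5751.00.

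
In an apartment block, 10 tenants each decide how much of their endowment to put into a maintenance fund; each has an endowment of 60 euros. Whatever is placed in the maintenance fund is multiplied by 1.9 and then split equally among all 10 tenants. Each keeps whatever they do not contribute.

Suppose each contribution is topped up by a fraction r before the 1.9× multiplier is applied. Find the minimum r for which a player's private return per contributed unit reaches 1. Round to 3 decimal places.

With matching at rate r, one contributed unit becomes (1 + r) in the maintenance fund and returns 1.9 × (1 + r) / 10 to the contributor.
Setting this equal to 1: 1 + r = 10/1.9 = 5.2632.
So the minimum matching rate is r = 5.2632 − 1 = 4.263.

4.263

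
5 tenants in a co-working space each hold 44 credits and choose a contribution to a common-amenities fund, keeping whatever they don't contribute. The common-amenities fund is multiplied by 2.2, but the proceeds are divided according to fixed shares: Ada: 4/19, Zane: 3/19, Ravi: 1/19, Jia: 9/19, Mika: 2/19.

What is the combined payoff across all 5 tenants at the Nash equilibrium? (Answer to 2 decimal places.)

Each unit j contributes comes back to j as 2.2 × (j's share), so j prefers to contribute only if that share exceeds 1/2.2 = 0.4545; otherwise keeping the unit dominates.
Only Jia (9/19) clears that bar, contributing 44; the remaining 4 contribute 0. Total contributed: 44.
The common-amenities fund pays out 2.2 × 44 = 96.80 in total (split across the unequal shares, but the aggregate is all that matters for the group sum).
The 4 free-riders keep 44 each, adding 176. Group total = 176 + 96.80 = 272.80.

272.80 credits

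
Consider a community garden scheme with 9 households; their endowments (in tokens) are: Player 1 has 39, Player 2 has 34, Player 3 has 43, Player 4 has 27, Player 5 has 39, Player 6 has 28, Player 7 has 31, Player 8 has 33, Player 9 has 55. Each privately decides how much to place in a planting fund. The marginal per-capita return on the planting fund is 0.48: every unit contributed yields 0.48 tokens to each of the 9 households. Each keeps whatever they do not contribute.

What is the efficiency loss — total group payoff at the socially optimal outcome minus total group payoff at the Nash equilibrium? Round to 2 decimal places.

1092.28 tokens

The private return per contributed unit is 0.48 < 1 for everyone, so the Nash equilibrium is zero contribution and the group total is Σ E_j = 39 + 34 + 43 + 27 + 39 + 28 + 31 + 33 + 55 = 329.
Each contributed unit returns 4.320 to the group, so the social optimum is full contribution by everyone: group total = 4.320 × 329 = 1421.28.
Efficiency loss = (4.320 − 1) × 329 = 1092.28.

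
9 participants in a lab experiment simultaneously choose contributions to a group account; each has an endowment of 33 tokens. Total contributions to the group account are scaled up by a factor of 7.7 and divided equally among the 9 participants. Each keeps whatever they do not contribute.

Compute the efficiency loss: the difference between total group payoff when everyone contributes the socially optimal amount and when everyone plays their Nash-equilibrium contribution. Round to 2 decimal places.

Each contributed unit returns 7.7/9 = 0.8556 to its contributor — below 1 — so contributing 0 is dominant for every player. At the Nash equilibrium everyone keeps their 33, and the group total is 9 × 33 = 297.
Each contributed unit returns 7.700 to the group as a whole (0.8556 to each of 9 players), which exceeds 1, so the social optimum is full contribution: group total = 7.700 × 297 = 2286.90.
Efficiency loss = 2286.90 − 297 = 1989.90.

1989.90 tokens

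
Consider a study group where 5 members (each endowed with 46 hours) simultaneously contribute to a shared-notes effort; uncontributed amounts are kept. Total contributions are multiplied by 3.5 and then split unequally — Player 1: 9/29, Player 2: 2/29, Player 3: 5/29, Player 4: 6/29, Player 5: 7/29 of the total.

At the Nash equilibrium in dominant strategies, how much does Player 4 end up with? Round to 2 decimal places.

79.31 hours

A player with share s gets back 3.5·s per unit contributed, so full contribution is dominant for anyone with s > 1/3.5 = 0.2857 and zero contribution is dominant for anyone below.
Player 1 alone (share 9/29) is above the threshold, contributing 46; the remaining 4 contribute 0. Total contributed: 46.
Player 4 keeps 46 and receives 3.5 × 46 × 6/29 = 33.31 from the shared-notes effort, for a payoff of 79.31.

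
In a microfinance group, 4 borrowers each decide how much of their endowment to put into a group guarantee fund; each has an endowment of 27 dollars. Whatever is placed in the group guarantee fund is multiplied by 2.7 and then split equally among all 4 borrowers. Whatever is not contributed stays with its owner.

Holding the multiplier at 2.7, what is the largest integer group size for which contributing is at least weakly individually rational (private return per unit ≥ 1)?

2

Private return per unit is 2.7/(group size), which is ≥ 1 whenever the group size is ≤ 2.7.
The largest such integer is 2.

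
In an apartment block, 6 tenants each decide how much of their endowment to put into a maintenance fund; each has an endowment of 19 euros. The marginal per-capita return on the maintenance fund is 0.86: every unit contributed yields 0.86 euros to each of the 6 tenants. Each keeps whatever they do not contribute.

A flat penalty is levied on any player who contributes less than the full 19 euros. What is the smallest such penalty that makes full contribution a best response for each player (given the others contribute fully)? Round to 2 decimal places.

2.66 euros

Given the others contribute fully, the best deviation is to contribute 0 (any partial contribution still incurs the fine and gives up units whose private return 0.86 is below 1).
Deviating from 19 to 0 saves 19 euros but forfeits the deviator's share of the drop in the maintenance fund: 0.86 × 19 = 16.34.
So the deviation gain is 19 − 16.34 = 2.66, and the fine must be at least 2.66 euros to wipe it out.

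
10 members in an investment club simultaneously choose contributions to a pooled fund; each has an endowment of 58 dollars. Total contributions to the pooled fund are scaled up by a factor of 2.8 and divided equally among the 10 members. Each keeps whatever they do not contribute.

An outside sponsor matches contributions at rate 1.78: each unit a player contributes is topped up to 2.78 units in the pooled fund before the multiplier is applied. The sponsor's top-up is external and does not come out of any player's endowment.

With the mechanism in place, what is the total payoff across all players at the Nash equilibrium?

The effective private return is 2.8 × 2.78 / 10 = 0.7784, which is still under 1, so the mechanism doesn't change anyone's dominant strategy: zero contribution.
At the Nash equilibrium no one contributes; group total payoff = 10 × 58 = 580.

580.00 dollars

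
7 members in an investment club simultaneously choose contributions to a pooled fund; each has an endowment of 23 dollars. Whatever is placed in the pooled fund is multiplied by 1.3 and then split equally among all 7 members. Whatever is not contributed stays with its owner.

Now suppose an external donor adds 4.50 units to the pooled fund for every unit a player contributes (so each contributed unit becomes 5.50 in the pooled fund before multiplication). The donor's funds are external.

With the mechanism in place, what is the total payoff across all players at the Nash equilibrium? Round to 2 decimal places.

1151.15 dollars

Under the mechanism each unit contributed yields 1.3 × 5.50 / 7 = 1.0214 back to its contributor per unit of net cost, which exceeds 1, making full contribution the dominant choice for everyone.
At the Nash equilibrium everyone contributes 23. Group total payoff = 1.3 × 5.50 × 161 = 1151.15.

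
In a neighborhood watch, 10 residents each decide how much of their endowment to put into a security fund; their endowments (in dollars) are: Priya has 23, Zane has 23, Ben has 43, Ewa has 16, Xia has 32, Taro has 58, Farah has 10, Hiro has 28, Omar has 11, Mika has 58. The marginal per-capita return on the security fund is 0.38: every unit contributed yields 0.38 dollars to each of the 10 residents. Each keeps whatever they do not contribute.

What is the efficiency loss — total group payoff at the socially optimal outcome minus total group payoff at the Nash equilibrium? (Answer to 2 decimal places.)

The private return per contributed unit is 0.38 < 1 for everyone, so the Nash equilibrium is zero contribution and the group total is Σ E_j = 23 + 23 + 43 + 16 + 32 + 58 + 10 + 28 + 11 + 58 = 302.
Each contributed unit returns 3.800 to the group, so the social optimum is full contribution by everyone: group total = 3.800 × 302 = 1147.60.
Efficiency loss = (3.800 − 1) × 302 = 845.60.

845.60 dollars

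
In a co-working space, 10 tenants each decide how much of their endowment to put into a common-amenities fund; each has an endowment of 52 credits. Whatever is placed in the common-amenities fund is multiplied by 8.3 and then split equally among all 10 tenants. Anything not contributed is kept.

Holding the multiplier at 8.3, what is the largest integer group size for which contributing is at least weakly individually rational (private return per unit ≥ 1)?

8

Private return per unit is 8.3/(group size), which is ≥ 1 whenever the group size is ≤ 8.3.
The largest such integer is 8.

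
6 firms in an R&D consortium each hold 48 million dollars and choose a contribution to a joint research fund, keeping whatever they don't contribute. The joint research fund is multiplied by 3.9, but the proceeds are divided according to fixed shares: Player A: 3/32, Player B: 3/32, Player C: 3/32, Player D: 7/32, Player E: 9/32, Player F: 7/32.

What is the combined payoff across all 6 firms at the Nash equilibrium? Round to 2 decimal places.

427.20 million dollars

For player j, contributing a unit is worthwhile iff 3.9 × (j's share) ≥ 1, i.e. iff j's share is at least 0.2564.
The only share above 0.2564 is Player E's 9/32, contributing 48; the remaining 5 contribute 0. Total contributed: 48.
The joint research fund pays out 3.9 × 48 = 187.20 in total (split across the unequal shares, but the aggregate is all that matters for the group sum).
The 5 free-riders keep 48 each, adding 240. Group total = 240 + 187.20 = 427.20.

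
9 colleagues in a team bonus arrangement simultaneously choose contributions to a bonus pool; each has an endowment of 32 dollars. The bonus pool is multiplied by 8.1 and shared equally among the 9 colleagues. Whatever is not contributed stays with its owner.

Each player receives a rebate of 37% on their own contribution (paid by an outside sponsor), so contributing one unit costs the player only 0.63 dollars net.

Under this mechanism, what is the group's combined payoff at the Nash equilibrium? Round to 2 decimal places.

Under the mechanism each unit contributed yields (8.1/9) / 0.63 = 1.4286 back to its contributor per unit of net cost, which exceeds 1, making full contribution the dominant choice for everyone.
At the Nash equilibrium everyone contributes 32. Group total payoff = 9 × (32 × 0.37 + 8.1 × 32) = 2439.36.

2439.36 dollars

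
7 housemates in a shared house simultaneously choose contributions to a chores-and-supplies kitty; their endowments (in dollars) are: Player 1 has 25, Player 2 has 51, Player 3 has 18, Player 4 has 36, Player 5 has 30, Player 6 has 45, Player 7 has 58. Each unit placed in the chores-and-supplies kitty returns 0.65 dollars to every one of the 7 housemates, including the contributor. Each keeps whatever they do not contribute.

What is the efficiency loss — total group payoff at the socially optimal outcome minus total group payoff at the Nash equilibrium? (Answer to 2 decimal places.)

The private return per contributed unit is 0.65 < 1 for everyone, so the Nash equilibrium is zero contribution and the group total is Σ E_j = 25 + 51 + 18 + 36 + 30 + 45 + 58 = 263.
Each contributed unit returns 4.550 to the group, so the social optimum is full contribution by everyone: group total = 4.550 × 263 = 1196.65.
Efficiency loss = (4.550 − 1) × 263 = 933.65.

933.65 dollars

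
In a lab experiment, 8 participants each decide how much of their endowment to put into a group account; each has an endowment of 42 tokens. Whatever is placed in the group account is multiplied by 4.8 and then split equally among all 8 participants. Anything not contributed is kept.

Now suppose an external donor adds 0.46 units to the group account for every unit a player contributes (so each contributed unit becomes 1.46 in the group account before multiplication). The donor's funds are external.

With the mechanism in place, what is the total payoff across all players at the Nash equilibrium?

The effective private return is 4.8 × 1.46 / 8 = 0.8760, which is still under 1, so the mechanism doesn't change anyone's dominant strategy: zero contribution.
At the Nash equilibrium no one contributes; group total payoff = 8 × 42 = 336.

336.00 tokens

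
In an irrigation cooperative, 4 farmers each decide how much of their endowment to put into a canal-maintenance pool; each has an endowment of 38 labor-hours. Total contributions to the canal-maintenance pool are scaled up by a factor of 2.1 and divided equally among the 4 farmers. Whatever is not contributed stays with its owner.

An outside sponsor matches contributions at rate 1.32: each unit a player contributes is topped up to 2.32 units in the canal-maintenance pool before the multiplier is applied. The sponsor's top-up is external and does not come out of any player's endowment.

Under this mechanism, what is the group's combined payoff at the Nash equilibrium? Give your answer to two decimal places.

The effective private return per unit is now 2.1 × 2.32 / 4 = 1.2180 > 1, so every player's dominant strategy flips to full contribution.
So the Nash equilibrium is full contribution by all 4; the group earns 2.1 × 2.32 × 152 = 740.54.

740.54 labor-hours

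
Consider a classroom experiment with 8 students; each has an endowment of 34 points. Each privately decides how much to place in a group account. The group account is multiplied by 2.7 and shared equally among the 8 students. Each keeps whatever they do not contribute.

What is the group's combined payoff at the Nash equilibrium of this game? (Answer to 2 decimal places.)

Each contributed unit returns 2.7/8 = 0.3375 to its contributor — below 1 — so contributing 0 is dominant for every player. At the Nash equilibrium everyone keeps their 34, and the group total is 8 × 34 = 272.

272.00 points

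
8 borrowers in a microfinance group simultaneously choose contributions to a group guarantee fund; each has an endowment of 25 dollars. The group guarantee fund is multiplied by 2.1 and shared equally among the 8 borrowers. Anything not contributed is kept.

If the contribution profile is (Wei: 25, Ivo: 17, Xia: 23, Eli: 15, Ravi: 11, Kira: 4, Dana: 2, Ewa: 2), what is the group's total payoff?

Total contributed: 25 + 17 + 23 + 15 + 11 + 4 + 2 + 2 = 99; total kept: 8 × 25 − 99 = 101.
The group guarantee fund pays out 2.1 × 99 = 207.90 in aggregate.
Group total = 101 + 207.90 = 308.90.

308.90 dollars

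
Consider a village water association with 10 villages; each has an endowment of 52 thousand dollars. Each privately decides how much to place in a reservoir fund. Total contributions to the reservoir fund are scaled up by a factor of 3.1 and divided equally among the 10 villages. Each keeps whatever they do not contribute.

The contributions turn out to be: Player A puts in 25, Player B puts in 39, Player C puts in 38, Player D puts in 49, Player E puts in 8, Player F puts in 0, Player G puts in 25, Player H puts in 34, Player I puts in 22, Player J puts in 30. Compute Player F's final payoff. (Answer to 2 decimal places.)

135.70 thousand dollars

Total contributed: 25 + 39 + 38 + 49 + 8 + 0 + 25 + 34 + 22 + 30 = 270.
Each receives 3.1 × 270 / 10 = 83.70 from the reservoir fund.
Player F keeps 52 − 0 = 52, so Player F's payoff is 52 + 83.70 = 135.70.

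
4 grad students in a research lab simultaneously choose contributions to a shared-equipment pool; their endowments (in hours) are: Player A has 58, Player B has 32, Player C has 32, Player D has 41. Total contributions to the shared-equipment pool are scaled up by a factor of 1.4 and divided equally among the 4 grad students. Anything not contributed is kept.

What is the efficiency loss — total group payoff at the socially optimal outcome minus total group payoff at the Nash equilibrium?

The private return per contributed unit is 1.4/4 = 0.3500 < 1 for every player regardless of endowment, so the Nash equilibrium is zero contribution and the group total is Σ E_j = 58 + 32 + 32 + 41 = 163.
Each contributed unit returns 1.400 to the group, so the social optimum is full contribution by everyone: group total = 1.400 × 163 = 228.20.
Efficiency loss = (1.400 − 1) × 163 = 65.20.

65.20 hours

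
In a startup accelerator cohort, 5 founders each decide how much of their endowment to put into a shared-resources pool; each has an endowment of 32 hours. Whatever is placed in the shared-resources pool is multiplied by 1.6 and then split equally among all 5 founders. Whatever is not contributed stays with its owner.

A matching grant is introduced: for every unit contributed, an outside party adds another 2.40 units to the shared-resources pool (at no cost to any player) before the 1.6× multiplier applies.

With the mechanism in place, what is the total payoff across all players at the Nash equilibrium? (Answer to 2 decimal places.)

870.40 hours

With the mechanism, a contributed unit returns 1.6 × 3.40 / 5 = 1.0880 per unit of net cost to the contributor — now above 1 — so contributing fully is weakly dominant for every player.
At the Nash equilibrium everyone contributes 32. Group total payoff = 1.6 × 3.40 × 160 = 870.40.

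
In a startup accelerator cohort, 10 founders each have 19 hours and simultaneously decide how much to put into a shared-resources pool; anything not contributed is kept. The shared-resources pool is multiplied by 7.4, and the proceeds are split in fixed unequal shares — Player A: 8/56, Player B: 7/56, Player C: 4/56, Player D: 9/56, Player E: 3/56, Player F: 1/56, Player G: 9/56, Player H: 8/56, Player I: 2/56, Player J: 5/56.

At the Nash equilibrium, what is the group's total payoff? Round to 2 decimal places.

676.40 hours

Player j's private return per contributed unit is 7.4 × (j's share). Contributing is weakly dominant for j when that share is at least 1/7.4 = 0.1351, and contributing 0 is dominant otherwise.
The shares above 0.1351 belong to Player A, Player D, Player G and Player H, contributing 19 each; the remaining 6 contribute 0. Total contributed: 76.
The shared-resources pool pays out 7.4 × 76 = 562.40 in total (split across the unequal shares, but the aggregate is all that matters for the group sum).
The 6 free-riders keep 19 each, adding 114. Group total = 114 + 562.40 = 676.40.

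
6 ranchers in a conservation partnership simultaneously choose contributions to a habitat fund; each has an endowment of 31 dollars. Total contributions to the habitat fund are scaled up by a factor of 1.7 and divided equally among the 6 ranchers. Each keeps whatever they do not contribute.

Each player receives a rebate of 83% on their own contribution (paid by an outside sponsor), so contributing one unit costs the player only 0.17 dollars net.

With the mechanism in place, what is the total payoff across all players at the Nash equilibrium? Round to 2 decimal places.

The effective private return per unit is now (1.7/6) / 0.17 = 1.6667 > 1, so every player's dominant strategy flips to full contribution.
At the Nash equilibrium everyone contributes 31. Group total payoff = 6 × (31 × 0.83 + 1.7 × 31) = 470.58.

470.58 dollars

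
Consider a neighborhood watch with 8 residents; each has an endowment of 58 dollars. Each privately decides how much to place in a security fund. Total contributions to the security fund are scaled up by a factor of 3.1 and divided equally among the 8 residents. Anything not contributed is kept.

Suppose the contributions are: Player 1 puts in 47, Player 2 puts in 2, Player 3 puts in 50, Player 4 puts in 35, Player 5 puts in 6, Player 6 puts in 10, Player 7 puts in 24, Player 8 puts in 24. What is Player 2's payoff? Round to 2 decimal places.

Total contributed: 47 + 2 + 50 + 35 + 6 + 10 + 24 + 24 = 198.
Each receives 3.1 × 198 / 8 = 76.73 from the security fund.
Player 2 keeps 58 − 2 = 56, so Player 2's payoff is 56 + 76.73 = 132.73.

132.73 dollars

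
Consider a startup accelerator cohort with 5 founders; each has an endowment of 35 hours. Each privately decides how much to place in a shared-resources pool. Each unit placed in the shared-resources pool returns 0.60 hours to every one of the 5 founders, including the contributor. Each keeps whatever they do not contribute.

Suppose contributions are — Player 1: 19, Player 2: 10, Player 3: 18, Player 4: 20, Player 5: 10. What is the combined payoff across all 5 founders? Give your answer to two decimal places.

329.00 hours

Total contributed: 19 + 10 + 18 + 20 + 10 = 77; total kept: 5 × 35 − 77 = 98.
The shared-resources pool pays out 0.60 × 5 × 77 = 231.00 in aggregate.
Group total = 98 + 231.00 = 329.00.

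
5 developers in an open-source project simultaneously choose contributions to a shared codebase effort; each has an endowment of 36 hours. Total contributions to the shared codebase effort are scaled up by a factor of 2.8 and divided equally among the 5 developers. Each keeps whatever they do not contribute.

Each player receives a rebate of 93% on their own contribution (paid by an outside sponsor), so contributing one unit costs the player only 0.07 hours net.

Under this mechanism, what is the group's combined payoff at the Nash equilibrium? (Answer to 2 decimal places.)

671.40 hours

Under the mechanism each unit contributed yields (2.8/5) / 0.07 = 8.0000 back to its contributor per unit of net cost, which exceeds 1, making full contribution the dominant choice for everyone.
So the Nash equilibrium is full contribution by all 5; the group earns 5 × (36 × 0.93 + 2.8 × 36) = 671.40.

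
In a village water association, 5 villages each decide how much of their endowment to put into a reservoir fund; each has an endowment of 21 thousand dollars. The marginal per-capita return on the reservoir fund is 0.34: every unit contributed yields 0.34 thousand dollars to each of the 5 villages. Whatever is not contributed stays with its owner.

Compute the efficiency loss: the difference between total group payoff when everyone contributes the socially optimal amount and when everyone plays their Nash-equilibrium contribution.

The private return per contributed unit is 0.34 < 1, so contributing 0 is dominant for every player. At the Nash equilibrium everyone keeps their 21, and the group total is 5 × 21 = 105.
Each contributed unit returns 1.700 to the group as a whole (0.34 to each of 5 players), which exceeds 1, so the social optimum is full contribution: group total = 1.700 × 105 = 178.50.
Efficiency loss = 178.50 − 105 = 73.50.

73.50 thousand dollars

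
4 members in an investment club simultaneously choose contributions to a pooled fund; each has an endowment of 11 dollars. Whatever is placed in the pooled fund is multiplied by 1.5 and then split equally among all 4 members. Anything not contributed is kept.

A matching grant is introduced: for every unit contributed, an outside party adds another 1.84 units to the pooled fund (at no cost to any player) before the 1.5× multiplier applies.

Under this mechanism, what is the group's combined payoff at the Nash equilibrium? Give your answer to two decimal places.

187.44 dollars

Under the mechanism each unit contributed yields 1.5 × 2.84 / 4 = 1.0650 back to its contributor per unit of net cost, which exceeds 1, making full contribution the dominant choice for everyone.
So the Nash equilibrium is full contribution by all 4; the group earns 1.5 × 2.84 × 44 = 187.44.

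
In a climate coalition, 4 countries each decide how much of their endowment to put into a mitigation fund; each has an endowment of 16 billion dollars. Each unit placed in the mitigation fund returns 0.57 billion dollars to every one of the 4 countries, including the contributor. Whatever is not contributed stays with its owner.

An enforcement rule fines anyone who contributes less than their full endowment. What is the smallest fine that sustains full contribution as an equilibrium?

6.88 billion dollars

Given the others contribute fully, the best deviation is to contribute 0 (any partial contribution still incurs the fine and gives up units whose private return 0.57 is below 1).
Deviating from 16 to 0 saves 16 billion dollars but forfeits the deviator's share of the drop in the mitigation fund: 0.57 × 16 = 9.12.
So the deviation gain is 16 − 9.12 = 6.88, and the fine must be at least 6.88 billion dollars to wipe it out.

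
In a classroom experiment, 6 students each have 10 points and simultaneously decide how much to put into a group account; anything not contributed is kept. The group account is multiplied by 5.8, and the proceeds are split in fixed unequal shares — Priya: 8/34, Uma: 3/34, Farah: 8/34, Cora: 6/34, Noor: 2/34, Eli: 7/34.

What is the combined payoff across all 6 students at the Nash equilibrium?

252.00 points

Each unit j contributes comes back to j as 5.8 × (j's share), so j prefers to contribute only if that share exceeds 1/5.8 = 0.1724; otherwise keeping the unit dominates.
Priya, Farah, Cora and Eli clear that bar, contributing 10 each; the remaining 2 contribute 0. Total contributed: 40.
The group account pays out 5.8 × 40 = 232.00 in total (split across the unequal shares, but the aggregate is all that matters for the group sum).
The 2 free-riders keep 10 each, adding 20. Group total = 20 + 232.00 = 252.00.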